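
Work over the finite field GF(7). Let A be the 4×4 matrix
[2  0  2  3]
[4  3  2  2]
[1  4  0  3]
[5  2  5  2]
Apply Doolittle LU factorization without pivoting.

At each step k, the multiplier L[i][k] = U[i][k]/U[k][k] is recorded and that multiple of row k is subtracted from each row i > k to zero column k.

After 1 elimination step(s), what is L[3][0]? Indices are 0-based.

[col 0] pivot 2
  R1 -= 2*R0 → (0, 3, 5, 3)  (L[1][0] := 2)
  R2 -= 4*R0 → (0, 4, 6, 5)  (L[2][0] := 4)
  R3 -= 6*R0 → (0, 2, 0, 5)  (L[3][0] := 6)

L[3][0] = 6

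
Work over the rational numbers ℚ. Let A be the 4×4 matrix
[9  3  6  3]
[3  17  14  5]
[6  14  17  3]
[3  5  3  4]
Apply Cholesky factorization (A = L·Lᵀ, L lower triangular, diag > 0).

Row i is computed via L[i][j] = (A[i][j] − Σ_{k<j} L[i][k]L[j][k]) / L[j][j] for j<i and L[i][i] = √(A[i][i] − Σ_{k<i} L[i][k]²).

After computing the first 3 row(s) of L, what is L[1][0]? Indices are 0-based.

Step 1: L[0][0] = √(9) = 3.
  L[1][0] = (3) / L[0][0] = 1.
Step 2: L[1][1] = √(16) = 4.
  L[2][0] = (6) / L[0][0] = 2.
  L[2][1] = (12) / L[1][1] = 3.
Step 3: L[2][2] = √(4) = 2.

L[1][0] = 1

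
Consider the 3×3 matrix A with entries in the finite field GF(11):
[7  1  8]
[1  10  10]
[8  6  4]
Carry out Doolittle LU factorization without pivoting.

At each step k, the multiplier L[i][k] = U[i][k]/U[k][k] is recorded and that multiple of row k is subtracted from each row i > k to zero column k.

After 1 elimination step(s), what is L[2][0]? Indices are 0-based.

L[2][0] = 9

k=0: U[0][0]=7
  eliminate (1,0): mult=8, new row 1: (0, 2, 1); set L[1][0]=8
  eliminate (2,0): mult=9, new row 2: (0, 8, 9); set L[2][0]=9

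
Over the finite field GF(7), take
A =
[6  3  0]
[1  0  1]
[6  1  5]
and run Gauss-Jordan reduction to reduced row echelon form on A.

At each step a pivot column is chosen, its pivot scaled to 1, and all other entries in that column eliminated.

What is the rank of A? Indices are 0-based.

[1] R0 /= 6  ⇒  (1, 4, 0)
     R1 -= 1·R0  ⇒  (0, 3, 1)
     R2 -= 6·R0  ⇒  (0, 5, 5)
[2] R1 /= 3  ⇒  (0, 1, 5)
     R0 -= 4·R1  ⇒  (1, 0, 1)
     R2 -= 5·R1  ⇒  (0, 0, 1)
[3] R2 /= 1  ⇒  (0, 0, 1)
     R0 -= 1·R2  ⇒  (1, 0, 0)
     R1 -= 5·R2  ⇒  (0, 1, 0)

rank = 3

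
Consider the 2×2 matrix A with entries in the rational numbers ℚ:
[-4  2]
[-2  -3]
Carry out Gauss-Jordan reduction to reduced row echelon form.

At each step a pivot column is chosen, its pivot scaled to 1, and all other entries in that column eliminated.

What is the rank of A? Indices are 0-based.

rank = 2

step 1: normalize row 0 (÷-4) = (1, -1/2)
  row 1: subtract -2×row0 = (0, -4)
step 2: normalize row 1 (÷-4) = (0, 1)
  row 0: subtract -1/2×row1 = (1, 0)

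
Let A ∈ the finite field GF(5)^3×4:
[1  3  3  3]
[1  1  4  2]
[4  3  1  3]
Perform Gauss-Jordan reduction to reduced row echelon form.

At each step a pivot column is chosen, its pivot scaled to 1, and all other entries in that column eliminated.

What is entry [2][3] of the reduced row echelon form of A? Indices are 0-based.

M[2][3] = 4

step 1: normalize row 0 (÷1) = (1, 3, 3, 3)
  row 1: subtract 1×row0 = (0, 3, 1, 4)
  row 2: subtract 4×row0 = (0, 1, 4, 1)
step 2: normalize row 1 (÷3) = (0, 1, 2, 3)
  row 0: subtract 3×row1 = (1, 0, 2, 4)
  row 2: subtract 1×row1 = (0, 0, 2, 3)
step 3: normalize row 2 (÷2) = (0, 0, 1, 4)
  row 0: subtract 2×row2 = (1, 0, 0, 1)
  row 1: subtract 2×row2 = (0, 1, 0, 0)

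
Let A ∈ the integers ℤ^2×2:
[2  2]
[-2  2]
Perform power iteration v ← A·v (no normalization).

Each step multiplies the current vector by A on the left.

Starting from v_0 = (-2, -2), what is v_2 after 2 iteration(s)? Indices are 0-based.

v_0 = (-2, -2).
v_1 = A·v_0 = (-8, 0).
v_2 = A·v_1 = (-16, 16).

v_2 = (-16, 16)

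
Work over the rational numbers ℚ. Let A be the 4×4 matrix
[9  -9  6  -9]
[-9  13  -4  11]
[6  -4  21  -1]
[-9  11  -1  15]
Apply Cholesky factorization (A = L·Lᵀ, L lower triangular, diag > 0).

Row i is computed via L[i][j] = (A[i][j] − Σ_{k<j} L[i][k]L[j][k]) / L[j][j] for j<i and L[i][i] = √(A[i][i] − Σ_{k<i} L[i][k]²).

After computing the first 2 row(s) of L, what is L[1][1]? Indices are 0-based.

L[1][1] = 2

Step 1: L[0][0] = √(9) = 3.
  L[1][0] = (-9) / L[0][0] = -3.
Step 2: L[1][1] = √(4) = 2.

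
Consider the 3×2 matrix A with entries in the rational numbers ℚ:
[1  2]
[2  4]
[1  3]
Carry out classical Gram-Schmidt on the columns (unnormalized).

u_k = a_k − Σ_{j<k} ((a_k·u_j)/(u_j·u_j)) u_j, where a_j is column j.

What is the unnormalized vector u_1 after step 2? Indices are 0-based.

u_1 = (-1/6, -1/3, 5/6)

Step 1: u_0 = a_0 = (1, 2, 1).
Step 2: u_1 = a_1 − (13/6)·u_0 = (-1/6, -1/3, 5/6).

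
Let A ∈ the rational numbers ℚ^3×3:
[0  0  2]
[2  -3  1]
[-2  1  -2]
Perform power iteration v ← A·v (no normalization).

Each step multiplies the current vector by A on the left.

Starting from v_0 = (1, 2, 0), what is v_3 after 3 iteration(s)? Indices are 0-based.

v_0 = (1, 2, 0).
v_1 = A·v_0 = (0, -4, 0).
v_2 = A·v_1 = (0, 12, -4).
v_3 = A·v_2 = (-8, -40, 20).

v_3 = (-8, -40, 20)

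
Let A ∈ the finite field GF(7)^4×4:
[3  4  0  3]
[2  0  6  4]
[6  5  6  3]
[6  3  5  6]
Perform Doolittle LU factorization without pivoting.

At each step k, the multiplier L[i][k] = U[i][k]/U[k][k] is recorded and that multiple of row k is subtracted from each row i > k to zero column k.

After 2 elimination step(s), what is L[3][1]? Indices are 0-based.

L[3][1] = 1

Step 1: pivot at (0,0) is 3.
  row1 ← row1 − (3)·row0  ⇒  L[1][0]=3, U row1=(0, 2, 6, 2)
  row2 ← row2 − (2)·row0  ⇒  L[2][0]=2, U row2=(0, 4, 6, 4)
  row3 ← row3 − (2)·row0  ⇒  L[3][0]=2, U row3=(0, 2, 5, 0)
Step 2: pivot at (1,1) is 2.
  row2 ← row2 − (2)·row1  ⇒  L[2][1]=2, U row2=(0, 0, 1, 0)
  row3 ← row3 − (1)·row1  ⇒  L[3][1]=1, U row3=(0, 0, 6, 5)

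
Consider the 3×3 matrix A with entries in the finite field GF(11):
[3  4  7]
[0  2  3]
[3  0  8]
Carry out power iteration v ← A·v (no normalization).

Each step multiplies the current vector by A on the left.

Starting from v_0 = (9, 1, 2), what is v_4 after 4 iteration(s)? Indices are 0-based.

v_4 = (6, 0, 6)

v_0 = (9, 1, 2).
v_1 = A·v_0 = (1, 8, 10).
v_2 = A·v_1 = (6, 2, 6).
v_3 = A·v_2 = (2, 0, 0).
v_4 = A·v_3 = (6, 0, 6).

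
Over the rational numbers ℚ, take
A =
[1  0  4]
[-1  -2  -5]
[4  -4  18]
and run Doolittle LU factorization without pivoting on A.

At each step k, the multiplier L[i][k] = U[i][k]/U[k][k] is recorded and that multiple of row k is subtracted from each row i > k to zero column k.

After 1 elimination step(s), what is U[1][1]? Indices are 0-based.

U[1][1] = -2

[col 0] pivot 1
  R1 -= -1*R0 → (0, -2, -1)  (L[1][0] := -1)
  R2 -= 4*R0 → (0, -4, 2)  (L[2][0] := 4)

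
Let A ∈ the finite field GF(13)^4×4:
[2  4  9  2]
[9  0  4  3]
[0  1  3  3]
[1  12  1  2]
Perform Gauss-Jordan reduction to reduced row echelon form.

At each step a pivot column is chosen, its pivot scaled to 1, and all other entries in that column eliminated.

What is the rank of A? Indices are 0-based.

rank = 4

step 1: normalize row 0 (÷2) = (1, 2, 11, 1)
  row 1: subtract 9×row0 = (0, 8, 9, 7)
  row 3: subtract 1×row0 = (0, 10, 3, 1)
step 2: normalize row 1 (÷8) = (0, 1, 6, 9)
  row 0: subtract 2×row1 = (1, 0, 12, 9)
  row 2: subtract 1×row1 = (0, 0, 10, 7)
  row 3: subtract 10×row1 = (0, 0, 8, 2)
step 3: normalize row 2 (÷10) = (0, 0, 1, 2)
  row 0: subtract 12×row2 = (1, 0, 0, 11)
  row 1: subtract 6×row2 = (0, 1, 0, 10)
  row 3: subtract 8×row2 = (0, 0, 0, 12)
step 4: normalize row 3 (÷12) = (0, 0, 0, 1)
  row 0: subtract 11×row3 = (1, 0, 0, 0)
  row 1: subtract 10×row3 = (0, 1, 0, 0)
  row 2: subtract 2×row3 = (0, 0, 1, 0)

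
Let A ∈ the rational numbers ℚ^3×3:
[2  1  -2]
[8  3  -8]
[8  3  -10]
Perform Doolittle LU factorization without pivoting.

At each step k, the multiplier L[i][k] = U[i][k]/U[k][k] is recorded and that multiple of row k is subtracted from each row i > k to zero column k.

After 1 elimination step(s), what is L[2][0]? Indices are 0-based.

k=0: U[0][0]=2
  eliminate (1,0): mult=4, new row 1: (0, -1, 0); set L[1][0]=4
  eliminate (2,0): mult=4, new row 2: (0, -1, -2); set L[2][0]=4

L[2][0] = 4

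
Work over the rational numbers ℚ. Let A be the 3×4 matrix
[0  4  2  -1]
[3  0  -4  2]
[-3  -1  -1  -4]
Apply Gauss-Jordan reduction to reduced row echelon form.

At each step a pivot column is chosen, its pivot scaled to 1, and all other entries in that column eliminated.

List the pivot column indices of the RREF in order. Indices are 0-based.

pivot columns: 0, 1, 2

pivot(0,0): swap R0↔R1
pivot(0,0)=3: scale R0 → (1, 0, -4/3, 2/3)
  clear (2,0): R2 −= (-3)R0 → (0, -1, -5, -2)
pivot(1,1)=4: scale R1 → (0, 1, 1/2, -1/4)
  clear (2,1): R2 −= (-1)R1 → (0, 0, -9/2, -9/4)
pivot(2,2)=-9/2: scale R2 → (0, 0, 1, 1/2)
  clear (0,2): R0 −= (-4/3)R2 → (1, 0, 0, 4/3)
  clear (1,2): R1 −= (1/2)R2 → (0, 1, 0, -1/2)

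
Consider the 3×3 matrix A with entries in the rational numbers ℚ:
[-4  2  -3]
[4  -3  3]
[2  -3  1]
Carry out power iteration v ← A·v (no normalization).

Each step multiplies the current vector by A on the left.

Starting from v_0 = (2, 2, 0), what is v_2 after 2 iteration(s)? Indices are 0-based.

v_0 = (2, 2, 0).
v_1 = A·v_0 = (-4, 2, -2).
v_2 = A·v_1 = (26, -28, -16).

v_2 = (26, -28, -16)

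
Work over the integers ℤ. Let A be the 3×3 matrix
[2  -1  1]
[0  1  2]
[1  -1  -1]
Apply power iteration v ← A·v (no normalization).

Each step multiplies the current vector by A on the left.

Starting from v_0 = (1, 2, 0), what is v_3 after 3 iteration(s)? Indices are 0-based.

v_0 = (1, 2, 0).
v_1 = A·v_0 = (0, 2, -1).
v_2 = A·v_1 = (-3, 0, -1).
v_3 = A·v_2 = (-7, -2, -2).

v_3 = (-7, -2, -2)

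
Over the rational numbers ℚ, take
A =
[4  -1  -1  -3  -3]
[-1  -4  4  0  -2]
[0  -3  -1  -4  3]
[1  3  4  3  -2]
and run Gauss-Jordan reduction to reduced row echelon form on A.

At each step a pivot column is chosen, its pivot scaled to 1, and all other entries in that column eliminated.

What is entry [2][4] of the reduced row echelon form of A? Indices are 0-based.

step 1: normalize row 0 (÷4) = (1, -1/4, -1/4, -3/4, -3/4)
  row 1: subtract -1×row0 = (0, -17/4, 15/4, -3/4, -11/4)
  row 3: subtract 1×row0 = (0, 13/4, 17/4, 15/4, -5/4)
step 2: normalize row 1 (÷-17/4) = (0, 1, -15/17, 3/17, 11/17)
  row 0: subtract -1/4×row1 = (1, 0, -8/17, -12/17, -10/17)
  row 2: subtract -3×row1 = (0, 0, -62/17, -59/17, 84/17)
  row 3: subtract 13/4×row1 = (0, 0, 121/17, 54/17, -57/17)
step 3: normalize row 2 (÷-62/17) = (0, 0, 1, 59/62, -42/31)
  row 0: subtract -8/17×row2 = (1, 0, 0, -8/31, -38/31)
  row 1: subtract -15/17×row2 = (0, 1, 0, 63/62, -17/31)
  row 3: subtract 121/17×row2 = (0, 0, 0, -223/62, 195/31)
step 4: normalize row 3 (÷-223/62) = (0, 0, 0, 1, -390/223)
  row 0: subtract -8/31×row3 = (1, 0, 0, 0, -374/223)
  row 1: subtract 63/62×row3 = (0, 1, 0, 0, 274/223)
  row 2: subtract 59/62×row3 = (0, 0, 1, 0, 69/223)

M[2][4] = 69/223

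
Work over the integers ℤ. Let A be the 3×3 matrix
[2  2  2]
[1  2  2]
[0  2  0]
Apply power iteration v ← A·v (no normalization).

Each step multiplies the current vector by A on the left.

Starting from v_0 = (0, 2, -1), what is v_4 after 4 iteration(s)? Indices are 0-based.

v_4 = (296, 228, 104)

v_0 = (0, 2, -1).
v_1 = A·v_0 = (2, 2, 4).
v_2 = A·v_1 = (16, 14, 4).
v_3 = A·v_2 = (68, 52, 28).
v_4 = A·v_3 = (296, 228, 104).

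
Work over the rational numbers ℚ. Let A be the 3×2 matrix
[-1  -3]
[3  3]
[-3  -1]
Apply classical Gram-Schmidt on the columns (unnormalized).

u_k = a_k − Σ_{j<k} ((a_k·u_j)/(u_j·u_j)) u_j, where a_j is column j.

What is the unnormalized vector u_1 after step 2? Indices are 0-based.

u_1 = (-42/19, 12/19, 26/19)

Step 1: u_0 = a_0 = (-1, 3, -3).
Step 2: u_1 = a_1 − (15/19)·u_0 = (-42/19, 12/19, 26/19).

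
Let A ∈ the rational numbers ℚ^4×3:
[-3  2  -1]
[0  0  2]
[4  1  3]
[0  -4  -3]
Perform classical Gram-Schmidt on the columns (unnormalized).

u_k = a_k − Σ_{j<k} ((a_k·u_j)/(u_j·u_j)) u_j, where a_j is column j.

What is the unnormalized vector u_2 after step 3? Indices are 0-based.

Step 1: u_0 = a_0 = (-3, 0, 4, 0).
Step 2: u_1 = a_1 − (-2/25)·u_0 = (44/25, 0, 33/25, -4).
Step 3: u_2 = a_2 − (3/5)·u_0 − (355/521)·u_1 = (-208/521, 2, -156/521, -143/521).

u_2 = (-208/521, 2, -156/521, -143/521)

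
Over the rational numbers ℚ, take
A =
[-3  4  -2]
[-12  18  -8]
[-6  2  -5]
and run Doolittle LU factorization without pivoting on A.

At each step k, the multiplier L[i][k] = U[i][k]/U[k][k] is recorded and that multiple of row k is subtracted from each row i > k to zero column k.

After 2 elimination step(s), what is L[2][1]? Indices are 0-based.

k=0: U[0][0]=-3
  eliminate (1,0): mult=4, new row 1: (0, 2, 0); set L[1][0]=4
  eliminate (2,0): mult=2, new row 2: (0, -6, -1); set L[2][0]=2
k=1: U[1][1]=2
  eliminate (2,1): mult=-3, new row 2: (0, 0, -1); set L[2][1]=-3

L[2][1] = -3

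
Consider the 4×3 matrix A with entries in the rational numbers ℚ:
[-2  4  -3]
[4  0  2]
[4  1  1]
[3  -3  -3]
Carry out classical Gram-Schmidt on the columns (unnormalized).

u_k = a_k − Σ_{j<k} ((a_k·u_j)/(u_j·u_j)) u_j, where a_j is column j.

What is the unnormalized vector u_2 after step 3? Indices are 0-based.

Step 1: u_0 = a_0 = (-2, 4, 4, 3).
Step 2: u_1 = a_1 − (-13/45)·u_0 = (154/45, 52/45, 97/45, -32/15).
Step 3: u_2 = a_2 − (1/5)·u_0 − (27/1001)·u_1 = (-35/13, 90/77, 142/1001, -3546/1001).

u_2 = (-35/13, 90/77, 142/1001, -3546/1001)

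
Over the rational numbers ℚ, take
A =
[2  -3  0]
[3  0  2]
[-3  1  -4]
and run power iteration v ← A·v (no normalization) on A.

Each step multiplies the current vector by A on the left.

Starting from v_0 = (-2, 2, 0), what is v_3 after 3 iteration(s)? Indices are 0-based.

v_3 = (38, -22, 24)

v_0 = (-2, 2, 0).
v_1 = A·v_0 = (-10, -6, 8).
v_2 = A·v_1 = (-2, -14, -8).
v_3 = A·v_2 = (38, -22, 24).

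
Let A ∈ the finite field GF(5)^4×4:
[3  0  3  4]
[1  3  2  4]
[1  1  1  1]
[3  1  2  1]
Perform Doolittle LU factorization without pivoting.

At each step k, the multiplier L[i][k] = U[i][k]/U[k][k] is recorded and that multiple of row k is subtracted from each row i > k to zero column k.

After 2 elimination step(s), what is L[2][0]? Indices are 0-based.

[col 0] pivot 3
  R1 -= 2*R0 → (0, 3, 1, 1)  (L[1][0] := 2)
  R2 -= 2*R0 → (0, 1, 0, 3)  (L[2][0] := 2)
  R3 -= 1*R0 → (0, 1, 4, 2)  (L[3][0] := 1)
[col 1] pivot 3
  R2 -= 2*R1 → (0, 0, 3, 1)  (L[2][1] := 2)
  R3 -= 2*R1 → (0, 0, 2, 0)  (L[3][1] := 2)

L[2][0] = 2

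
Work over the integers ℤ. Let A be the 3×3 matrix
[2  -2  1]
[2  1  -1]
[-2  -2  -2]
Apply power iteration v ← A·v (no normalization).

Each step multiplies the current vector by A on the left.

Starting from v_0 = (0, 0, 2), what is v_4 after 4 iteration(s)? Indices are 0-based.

v_0 = (0, 0, 2).
v_1 = A·v_0 = (2, -2, -4).
v_2 = A·v_1 = (4, 6, 8).
v_3 = A·v_2 = (4, 6, -36).
v_4 = A·v_3 = (-40, 50, 52).

v_4 = (-40, 50, 52)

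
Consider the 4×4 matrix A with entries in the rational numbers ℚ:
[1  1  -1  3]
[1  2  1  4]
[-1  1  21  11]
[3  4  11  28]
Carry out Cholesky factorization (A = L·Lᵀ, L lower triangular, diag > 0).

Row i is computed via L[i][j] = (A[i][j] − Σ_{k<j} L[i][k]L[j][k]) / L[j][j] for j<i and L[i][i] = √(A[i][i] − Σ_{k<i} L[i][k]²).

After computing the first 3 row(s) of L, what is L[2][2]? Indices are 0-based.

Step 1: L[0][0] = √(1) = 1.
  L[1][0] = (1) / L[0][0] = 1.
Step 2: L[1][1] = √(1) = 1.
  L[2][0] = (-1) / L[0][0] = -1.
  L[2][1] = (2) / L[1][1] = 2.
Step 3: L[2][2] = √(16) = 4.

L[2][2] = 4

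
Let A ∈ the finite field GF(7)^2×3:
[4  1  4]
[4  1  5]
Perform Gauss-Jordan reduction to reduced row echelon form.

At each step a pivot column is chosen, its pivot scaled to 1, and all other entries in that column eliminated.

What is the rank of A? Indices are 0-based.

pivot(0,0)=4: scale R0 → (1, 2, 1)
  clear (1,0): R1 −= (4)R0 → (0, 0, 1)
col 1: no nonzero at/below row 1; advance.
pivot(1,2)=1: scale R1 → (0, 0, 1)
  clear (0,2): R0 −= (1)R1 → (1, 2, 0)

rank = 2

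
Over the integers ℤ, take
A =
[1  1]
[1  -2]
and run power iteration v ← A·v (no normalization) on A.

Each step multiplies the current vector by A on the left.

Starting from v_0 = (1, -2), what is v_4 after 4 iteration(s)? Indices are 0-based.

v_0 = (1, -2).
v_1 = A·v_0 = (-1, 5).
v_2 = A·v_1 = (4, -11).
v_3 = A·v_2 = (-7, 26).
v_4 = A·v_3 = (19, -59).

v_4 = (19, -59)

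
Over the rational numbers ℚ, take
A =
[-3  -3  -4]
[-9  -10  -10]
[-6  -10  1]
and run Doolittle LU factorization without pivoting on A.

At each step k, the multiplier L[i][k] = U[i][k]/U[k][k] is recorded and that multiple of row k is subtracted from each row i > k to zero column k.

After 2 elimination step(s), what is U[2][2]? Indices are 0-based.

[col 0] pivot -3
  R1 -= 3*R0 → (0, -1, 2)  (L[1][0] := 3)
  R2 -= 2*R0 → (0, -4, 9)  (L[2][0] := 2)
[col 1] pivot -1
  R2 -= 4*R1 → (0, 0, 1)  (L[2][1] := 4)

U[2][2] = 1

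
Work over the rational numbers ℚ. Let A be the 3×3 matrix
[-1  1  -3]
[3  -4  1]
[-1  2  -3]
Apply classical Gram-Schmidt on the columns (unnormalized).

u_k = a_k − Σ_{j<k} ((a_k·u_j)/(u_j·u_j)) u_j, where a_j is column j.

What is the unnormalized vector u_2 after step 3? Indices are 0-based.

Step 1: u_0 = a_0 = (-1, 3, -1).
Step 2: u_1 = a_1 − (-15/11)·u_0 = (-4/11, 1/11, 7/11).
Step 3: u_2 = a_2 − (9/11)·u_0 − (-4/3)·u_1 = (-8/3, -4/3, -4/3).

u_2 = (-8/3, -4/3, -4/3)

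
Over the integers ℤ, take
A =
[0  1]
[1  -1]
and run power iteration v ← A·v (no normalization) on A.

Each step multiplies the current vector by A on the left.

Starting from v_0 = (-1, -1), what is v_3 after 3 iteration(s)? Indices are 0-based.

v_3 = (-1, 1)

v_0 = (-1, -1).
v_1 = A·v_0 = (-1, 0).
v_2 = A·v_1 = (0, -1).
v_3 = A·v_2 = (-1, 1).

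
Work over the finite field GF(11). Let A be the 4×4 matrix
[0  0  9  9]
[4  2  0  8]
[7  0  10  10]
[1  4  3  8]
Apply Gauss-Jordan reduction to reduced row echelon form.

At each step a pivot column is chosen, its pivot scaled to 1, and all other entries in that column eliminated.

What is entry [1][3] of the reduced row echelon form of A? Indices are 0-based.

M[1][3] = 4

step 1: exchange rows 0,1
step 1: normalize row 0 (÷4) = (1, 6, 0, 2)
  row 2: subtract 7×row0 = (0, 2, 10, 7)
  row 3: subtract 1×row0 = (0, 9, 3, 6)
step 2: exchange rows 1,2
step 2: normalize row 1 (÷2) = (0, 1, 5, 9)
  row 0: subtract 6×row1 = (1, 0, 3, 3)
  row 3: subtract 9×row1 = (0, 0, 2, 2)
step 3: normalize row 2 (÷9) = (0, 0, 1, 1)
  row 0: subtract 3×row2 = (1, 0, 0, 0)
  row 1: subtract 5×row2 = (0, 1, 0, 4)
  row 3: subtract 2×row2 = (0, 0, 0, 0)
skip col 3 (zero from row 3)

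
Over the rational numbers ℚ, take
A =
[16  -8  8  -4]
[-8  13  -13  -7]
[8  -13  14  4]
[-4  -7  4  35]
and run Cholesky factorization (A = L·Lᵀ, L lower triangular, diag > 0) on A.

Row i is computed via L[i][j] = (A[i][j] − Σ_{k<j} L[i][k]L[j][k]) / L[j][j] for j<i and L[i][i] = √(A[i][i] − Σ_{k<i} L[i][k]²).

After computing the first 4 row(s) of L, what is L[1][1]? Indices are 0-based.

L[1][1] = 3

Step 1: L[0][0] = √(16) = 4.
  L[1][0] = (-8) / L[0][0] = -2.
Step 2: L[1][1] = √(9) = 3.
  L[2][0] = (8) / L[0][0] = 2.
  L[2][1] = (-9) / L[1][1] = -3.
Step 3: L[2][2] = √(1) = 1.
  L[3][0] = (-4) / L[0][0] = -1.
  L[3][1] = (-9) / L[1][1] = -3.
  L[3][2] = (-3) / L[2][2] = -3.
Step 4: L[3][3] = √(16) = 4.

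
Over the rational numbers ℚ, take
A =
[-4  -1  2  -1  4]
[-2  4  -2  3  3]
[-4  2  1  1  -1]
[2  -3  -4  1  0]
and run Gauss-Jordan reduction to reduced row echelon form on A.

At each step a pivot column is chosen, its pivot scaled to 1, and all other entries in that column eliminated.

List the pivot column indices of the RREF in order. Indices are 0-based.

[1] R0 /= -4  ⇒  (1, 1/4, -1/2, 1/4, -1)
     R1 -= -2·R0  ⇒  (0, 9/2, -3, 7/2, 1)
     R2 -= -4·R0  ⇒  (0, 3, -1, 2, -5)
     R3 -= 2·R0  ⇒  (0, -7/2, -3, 1/2, 2)
[2] R1 /= 9/2  ⇒  (0, 1, -2/3, 7/9, 2/9)
     R0 -= 1/4·R1  ⇒  (1, 0, -1/3, 1/18, -19/18)
     R2 -= 3·R1  ⇒  (0, 0, 1, -1/3, -17/3)
     R3 -= -7/2·R1  ⇒  (0, 0, -16/3, 29/9, 25/9)
[3] R2 /= 1  ⇒  (0, 0, 1, -1/3, -17/3)
     R0 -= -1/3·R2  ⇒  (1, 0, 0, -1/18, -53/18)
     R1 -= -2/3·R2  ⇒  (0, 1, 0, 5/9, -32/9)
     R3 -= -16/3·R2  ⇒  (0, 0, 0, 13/9, -247/9)
[4] R3 /= 13/9  ⇒  (0, 0, 0, 1, -19)
     R0 -= -1/18·R3  ⇒  (1, 0, 0, 0, -4)
     R1 -= 5/9·R3  ⇒  (0, 1, 0, 0, 7)
     R2 -= -1/3·R3  ⇒  (0, 0, 1, 0, -12)

pivot columns: 0, 1, 2, 3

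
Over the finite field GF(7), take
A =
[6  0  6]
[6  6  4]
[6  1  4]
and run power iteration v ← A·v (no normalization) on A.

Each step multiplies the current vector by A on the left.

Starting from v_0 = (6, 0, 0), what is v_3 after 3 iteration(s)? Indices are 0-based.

v_0 = (6, 0, 0).
v_1 = A·v_0 = (1, 1, 1).
v_2 = A·v_1 = (5, 2, 4).
v_3 = A·v_2 = (5, 2, 6).

v_3 = (5, 2, 6)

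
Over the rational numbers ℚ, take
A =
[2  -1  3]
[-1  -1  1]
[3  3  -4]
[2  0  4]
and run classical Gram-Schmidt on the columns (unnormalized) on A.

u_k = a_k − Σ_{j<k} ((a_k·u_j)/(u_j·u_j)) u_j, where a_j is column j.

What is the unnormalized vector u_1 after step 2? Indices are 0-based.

Step 1: u_0 = a_0 = (2, -1, 3, 2).
Step 2: u_1 = a_1 − (4/9)·u_0 = (-17/9, -5/9, 5/3, -8/9).

u_1 = (-17/9, -5/9, 5/3, -8/9)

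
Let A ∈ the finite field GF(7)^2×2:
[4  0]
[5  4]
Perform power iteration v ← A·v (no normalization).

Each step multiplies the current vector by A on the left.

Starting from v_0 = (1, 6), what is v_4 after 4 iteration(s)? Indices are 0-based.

v_0 = (1, 6).
v_1 = A·v_0 = (4, 1).
v_2 = A·v_1 = (2, 3).
v_3 = A·v_2 = (1, 1).
v_4 = A·v_3 = (4, 2).

v_4 = (4, 2)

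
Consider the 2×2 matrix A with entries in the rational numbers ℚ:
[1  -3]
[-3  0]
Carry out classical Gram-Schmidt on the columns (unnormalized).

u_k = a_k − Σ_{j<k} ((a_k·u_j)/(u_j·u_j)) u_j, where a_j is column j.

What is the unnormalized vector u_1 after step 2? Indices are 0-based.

Step 1: u_0 = a_0 = (1, -3).
Step 2: u_1 = a_1 − (-3/10)·u_0 = (-27/10, -9/10).

u_1 = (-27/10, -9/10)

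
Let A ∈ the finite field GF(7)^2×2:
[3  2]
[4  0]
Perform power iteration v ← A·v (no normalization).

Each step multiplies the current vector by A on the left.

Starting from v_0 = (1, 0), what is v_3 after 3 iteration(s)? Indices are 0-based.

v_0 = (1, 0).
v_1 = A·v_0 = (3, 4).
v_2 = A·v_1 = (3, 5).
v_3 = A·v_2 = (5, 5).

v_3 = (5, 5)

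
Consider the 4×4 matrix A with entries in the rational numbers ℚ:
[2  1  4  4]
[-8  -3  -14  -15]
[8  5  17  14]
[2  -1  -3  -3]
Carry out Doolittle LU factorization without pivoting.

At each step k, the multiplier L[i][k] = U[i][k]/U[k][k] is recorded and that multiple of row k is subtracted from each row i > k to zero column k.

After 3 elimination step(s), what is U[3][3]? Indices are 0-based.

k=0: U[0][0]=2
  eliminate (1,0): mult=-4, new row 1: (0, 1, 2, 1); set L[1][0]=-4
  eliminate (2,0): mult=4, new row 2: (0, 1, 1, -2); set L[2][0]=4
  eliminate (3,0): mult=1, new row 3: (0, -2, -7, -7); set L[3][0]=1
k=1: U[1][1]=1
  eliminate (2,1): mult=1, new row 2: (0, 0, -1, -3); set L[2][1]=1
  eliminate (3,1): mult=-2, new row 3: (0, 0, -3, -5); set L[3][1]=-2
k=2: U[2][2]=-1
  eliminate (3,2): mult=3, new row 3: (0, 0, 0, 4); set L[3][2]=3

U[3][3] = 4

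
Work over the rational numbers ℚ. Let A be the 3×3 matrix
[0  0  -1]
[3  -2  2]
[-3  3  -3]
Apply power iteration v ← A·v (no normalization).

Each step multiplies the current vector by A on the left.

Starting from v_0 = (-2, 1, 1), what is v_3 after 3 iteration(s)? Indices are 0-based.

v_3 = (33, -126, 180)

v_0 = (-2, 1, 1).
v_1 = A·v_0 = (-1, -6, 6).
v_2 = A·v_1 = (-6, 21, -33).
v_3 = A·v_2 = (33, -126, 180).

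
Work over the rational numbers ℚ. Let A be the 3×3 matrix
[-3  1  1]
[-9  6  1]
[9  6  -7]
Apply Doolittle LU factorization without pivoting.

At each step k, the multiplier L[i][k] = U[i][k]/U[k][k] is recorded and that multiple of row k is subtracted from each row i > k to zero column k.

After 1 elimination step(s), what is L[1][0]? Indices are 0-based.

k=0: U[0][0]=-3
  eliminate (1,0): mult=3, new row 1: (0, 3, -2); set L[1][0]=3
  eliminate (2,0): mult=-3, new row 2: (0, 9, -4); set L[2][0]=-3

L[1][0] = 3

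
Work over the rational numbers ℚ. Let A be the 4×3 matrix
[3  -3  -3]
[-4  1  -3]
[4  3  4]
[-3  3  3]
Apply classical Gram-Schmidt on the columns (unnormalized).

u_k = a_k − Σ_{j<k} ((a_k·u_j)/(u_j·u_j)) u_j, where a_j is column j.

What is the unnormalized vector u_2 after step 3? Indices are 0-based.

Step 1: u_0 = a_0 = (3, -4, 4, -3).
Step 2: u_1 = a_1 − (-1/5)·u_0 = (-12/5, 1/5, 19/5, 12/5).
Step 3: u_2 = a_2 − (1/5)·u_0 − (29/26)·u_1 = (-12/13, -63/26, -27/26, 12/13).

u_2 = (-12/13, -63/26, -27/26, 12/13)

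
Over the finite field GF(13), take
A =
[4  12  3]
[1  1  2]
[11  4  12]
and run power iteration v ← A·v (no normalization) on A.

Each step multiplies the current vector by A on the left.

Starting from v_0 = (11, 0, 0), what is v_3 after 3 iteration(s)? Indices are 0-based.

v_3 = (7, 1, 11)

v_0 = (11, 0, 0).
v_1 = A·v_0 = (5, 11, 4).
v_2 = A·v_1 = (8, 11, 4).
v_3 = A·v_2 = (7, 1, 11).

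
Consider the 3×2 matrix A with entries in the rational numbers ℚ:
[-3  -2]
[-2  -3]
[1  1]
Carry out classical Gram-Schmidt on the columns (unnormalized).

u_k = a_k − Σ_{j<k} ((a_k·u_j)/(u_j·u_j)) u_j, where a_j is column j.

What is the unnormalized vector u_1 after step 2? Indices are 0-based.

Step 1: u_0 = a_0 = (-3, -2, 1).
Step 2: u_1 = a_1 − (13/14)·u_0 = (11/14, -8/7, 1/14).

u_1 = (11/14, -8/7, 1/14)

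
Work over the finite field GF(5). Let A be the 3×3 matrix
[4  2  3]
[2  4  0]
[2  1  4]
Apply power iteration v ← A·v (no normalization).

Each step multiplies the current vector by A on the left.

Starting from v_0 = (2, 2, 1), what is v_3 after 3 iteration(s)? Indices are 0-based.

v_3 = (3, 0, 4)

v_0 = (2, 2, 1).
v_1 = A·v_0 = (0, 2, 0).
v_2 = A·v_1 = (4, 3, 2).
v_3 = A·v_2 = (3, 0, 4).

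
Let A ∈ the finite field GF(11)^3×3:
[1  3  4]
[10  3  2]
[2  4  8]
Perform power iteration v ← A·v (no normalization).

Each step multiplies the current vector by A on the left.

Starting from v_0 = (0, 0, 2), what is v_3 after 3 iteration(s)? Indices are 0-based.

v_0 = (0, 0, 2).
v_1 = A·v_0 = (8, 4, 5).
v_2 = A·v_1 = (7, 3, 6).
v_3 = A·v_2 = (7, 3, 8).

v_3 = (7, 3, 8)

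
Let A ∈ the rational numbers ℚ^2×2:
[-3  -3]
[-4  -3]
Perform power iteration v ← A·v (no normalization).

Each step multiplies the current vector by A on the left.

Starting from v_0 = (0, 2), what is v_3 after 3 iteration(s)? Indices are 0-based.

v_3 = (-234, -270)

v_0 = (0, 2).
v_1 = A·v_0 = (-6, -6).
v_2 = A·v_1 = (36, 42).
v_3 = A·v_2 = (-234, -270).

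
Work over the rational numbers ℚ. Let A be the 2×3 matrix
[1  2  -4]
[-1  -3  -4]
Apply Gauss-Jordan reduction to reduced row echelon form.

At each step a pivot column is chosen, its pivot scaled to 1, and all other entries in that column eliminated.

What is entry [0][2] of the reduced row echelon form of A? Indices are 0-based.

step 1: normalize row 0 (÷1) = (1, 2, -4)
  row 1: subtract -1×row0 = (0, -1, -8)
step 2: normalize row 1 (÷-1) = (0, 1, 8)
  row 0: subtract 2×row1 = (1, 0, -20)

M[0][2] = -20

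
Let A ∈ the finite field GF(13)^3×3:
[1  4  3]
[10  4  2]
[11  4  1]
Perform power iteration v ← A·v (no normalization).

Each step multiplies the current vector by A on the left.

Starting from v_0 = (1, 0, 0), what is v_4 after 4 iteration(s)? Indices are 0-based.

v_4 = (3, 1, 9)

v_0 = (1, 0, 0).
v_1 = A·v_0 = (1, 10, 11).
v_2 = A·v_1 = (9, 7, 10).
v_3 = A·v_2 = (2, 8, 7).
v_4 = A·v_3 = (3, 1, 9).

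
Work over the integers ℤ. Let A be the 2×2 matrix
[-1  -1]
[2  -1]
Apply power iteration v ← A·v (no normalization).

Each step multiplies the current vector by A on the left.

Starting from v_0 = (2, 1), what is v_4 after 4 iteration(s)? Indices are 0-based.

v_4 = (-18, 9)

v_0 = (2, 1).
v_1 = A·v_0 = (-3, 3).
v_2 = A·v_1 = (0, -9).
v_3 = A·v_2 = (9, 9).
v_4 = A·v_3 = (-18, 9).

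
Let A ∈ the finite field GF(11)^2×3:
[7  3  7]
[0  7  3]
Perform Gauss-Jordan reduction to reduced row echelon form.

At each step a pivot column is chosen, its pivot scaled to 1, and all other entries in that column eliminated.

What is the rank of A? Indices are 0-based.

rank = 2

[1] R0 /= 7  ⇒  (1, 2, 1)
[2] R1 /= 7  ⇒  (0, 1, 2)
     R0 -= 2·R1  ⇒  (1, 0, 8)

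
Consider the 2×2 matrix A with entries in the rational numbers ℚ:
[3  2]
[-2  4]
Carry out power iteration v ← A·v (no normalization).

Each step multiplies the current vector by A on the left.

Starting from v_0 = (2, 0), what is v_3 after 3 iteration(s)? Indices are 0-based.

v_0 = (2, 0).
v_1 = A·v_0 = (6, -4).
v_2 = A·v_1 = (10, -28).
v_3 = A·v_2 = (-26, -132).

v_3 = (-26, -132)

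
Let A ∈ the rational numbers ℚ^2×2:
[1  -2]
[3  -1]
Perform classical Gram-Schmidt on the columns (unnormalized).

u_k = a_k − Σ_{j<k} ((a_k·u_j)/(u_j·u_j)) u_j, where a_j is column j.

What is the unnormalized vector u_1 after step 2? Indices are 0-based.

u_1 = (-3/2, 1/2)

Step 1: u_0 = a_0 = (1, 3).
Step 2: u_1 = a_1 − (-1/2)·u_0 = (-3/2, 1/2).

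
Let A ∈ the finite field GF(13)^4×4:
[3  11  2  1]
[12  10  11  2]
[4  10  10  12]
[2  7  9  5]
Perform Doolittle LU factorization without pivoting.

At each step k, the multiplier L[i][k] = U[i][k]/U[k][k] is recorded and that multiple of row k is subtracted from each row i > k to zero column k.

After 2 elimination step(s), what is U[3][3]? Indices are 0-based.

Step 1: pivot at (0,0) is 3.
  row1 ← row1 − (4)·row0  ⇒  L[1][0]=4, U row1=(0, 5, 3, 11)
  row2 ← row2 − (10)·row0  ⇒  L[2][0]=10, U row2=(0, 4, 3, 2)
  row3 ← row3 − (5)·row0  ⇒  L[3][0]=5, U row3=(0, 4, 12, 0)
Step 2: pivot at (1,1) is 5.
  row2 ← row2 − (6)·row1  ⇒  L[2][1]=6, U row2=(0, 0, 11, 1)
  row3 ← row3 − (6)·row1  ⇒  L[3][1]=6, U row3=(0, 0, 7, 12)

U[3][3] = 12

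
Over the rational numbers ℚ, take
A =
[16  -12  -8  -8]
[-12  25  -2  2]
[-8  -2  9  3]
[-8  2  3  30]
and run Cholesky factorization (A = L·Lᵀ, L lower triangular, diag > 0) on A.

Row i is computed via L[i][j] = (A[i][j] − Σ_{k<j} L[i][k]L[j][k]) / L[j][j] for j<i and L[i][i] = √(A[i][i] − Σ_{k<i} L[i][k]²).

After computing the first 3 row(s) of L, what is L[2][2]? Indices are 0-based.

L[2][2] = 1

Step 1: L[0][0] = √(16) = 4.
  L[1][0] = (-12) / L[0][0] = -3.
Step 2: L[1][1] = √(16) = 4.
  L[2][0] = (-8) / L[0][0] = -2.
  L[2][1] = (-8) / L[1][1] = -2.
Step 3: L[2][2] = √(1) = 1.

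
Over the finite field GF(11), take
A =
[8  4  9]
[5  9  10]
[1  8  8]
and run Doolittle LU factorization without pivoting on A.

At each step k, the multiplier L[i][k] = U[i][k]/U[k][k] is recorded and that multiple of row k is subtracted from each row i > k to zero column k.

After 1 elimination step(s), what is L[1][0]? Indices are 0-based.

k=0: U[0][0]=8
  eliminate (1,0): mult=2, new row 1: (0, 1, 3); set L[1][0]=2
  eliminate (2,0): mult=7, new row 2: (0, 2, 0); set L[2][0]=7

L[1][0] = 2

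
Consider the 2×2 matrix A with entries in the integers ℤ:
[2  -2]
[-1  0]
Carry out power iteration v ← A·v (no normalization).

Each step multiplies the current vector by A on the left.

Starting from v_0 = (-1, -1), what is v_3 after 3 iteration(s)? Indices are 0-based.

v_3 = (-4, 2)

v_0 = (-1, -1).
v_1 = A·v_0 = (0, 1).
v_2 = A·v_1 = (-2, 0).
v_3 = A·v_2 = (-4, 2).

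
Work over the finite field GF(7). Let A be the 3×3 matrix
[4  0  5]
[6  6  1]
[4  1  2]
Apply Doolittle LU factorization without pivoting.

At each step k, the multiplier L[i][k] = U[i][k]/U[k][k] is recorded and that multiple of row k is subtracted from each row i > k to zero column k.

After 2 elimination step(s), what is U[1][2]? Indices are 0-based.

U[1][2] = 4

k=0: U[0][0]=4
  eliminate (1,0): mult=5, new row 1: (0, 6, 4); set L[1][0]=5
  eliminate (2,0): mult=1, new row 2: (0, 1, 4); set L[2][0]=1
k=1: U[1][1]=6
  eliminate (2,1): mult=6, new row 2: (0, 0, 1); set L[2][1]=6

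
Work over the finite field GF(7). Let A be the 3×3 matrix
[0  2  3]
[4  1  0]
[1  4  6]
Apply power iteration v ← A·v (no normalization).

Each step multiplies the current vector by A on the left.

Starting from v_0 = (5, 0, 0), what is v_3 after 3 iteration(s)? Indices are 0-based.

v_0 = (5, 0, 0).
v_1 = A·v_0 = (0, 6, 5).
v_2 = A·v_1 = (6, 6, 5).
v_3 = A·v_2 = (6, 2, 4).

v_3 = (6, 2, 4)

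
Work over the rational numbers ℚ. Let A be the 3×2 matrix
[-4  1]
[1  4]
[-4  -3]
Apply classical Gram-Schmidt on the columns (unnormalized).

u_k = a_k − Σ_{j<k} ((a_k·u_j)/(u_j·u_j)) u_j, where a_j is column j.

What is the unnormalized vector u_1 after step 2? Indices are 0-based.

u_1 = (27/11, 40/11, -17/11)

Step 1: u_0 = a_0 = (-4, 1, -4).
Step 2: u_1 = a_1 − (4/11)·u_0 = (27/11, 40/11, -17/11).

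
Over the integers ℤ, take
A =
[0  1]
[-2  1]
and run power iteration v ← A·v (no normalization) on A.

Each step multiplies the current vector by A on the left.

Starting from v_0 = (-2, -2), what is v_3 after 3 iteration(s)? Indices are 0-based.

v_3 = (6, 2)

v_0 = (-2, -2).
v_1 = A·v_0 = (-2, 2).
v_2 = A·v_1 = (2, 6).
v_3 = A·v_2 = (6, 2).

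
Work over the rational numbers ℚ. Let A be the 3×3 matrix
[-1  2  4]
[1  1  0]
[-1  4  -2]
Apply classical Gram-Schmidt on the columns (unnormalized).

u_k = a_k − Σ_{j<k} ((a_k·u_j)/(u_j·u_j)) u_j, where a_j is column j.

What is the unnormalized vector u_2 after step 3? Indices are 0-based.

u_2 = (65/19, 26/19, -39/19)

Step 1: u_0 = a_0 = (-1, 1, -1).
Step 2: u_1 = a_1 − (-5/3)·u_0 = (1/3, 8/3, 7/3).
Step 3: u_2 = a_2 − (-2/3)·u_0 − (-5/19)·u_1 = (65/19, 26/19, -39/19).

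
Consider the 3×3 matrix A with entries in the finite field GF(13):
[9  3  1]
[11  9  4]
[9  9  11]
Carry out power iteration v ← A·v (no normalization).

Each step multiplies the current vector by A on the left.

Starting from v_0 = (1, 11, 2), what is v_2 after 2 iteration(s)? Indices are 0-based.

v_0 = (1, 11, 2).
v_1 = A·v_0 = (5, 1, 0).
v_2 = A·v_1 = (9, 12, 2).

v_2 = (9, 12, 2)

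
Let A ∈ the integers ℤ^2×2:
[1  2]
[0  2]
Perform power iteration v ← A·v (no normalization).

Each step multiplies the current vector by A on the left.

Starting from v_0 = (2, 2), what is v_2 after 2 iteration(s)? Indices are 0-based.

v_0 = (2, 2).
v_1 = A·v_0 = (6, 4).
v_2 = A·v_1 = (14, 8).

v_2 = (14, 8)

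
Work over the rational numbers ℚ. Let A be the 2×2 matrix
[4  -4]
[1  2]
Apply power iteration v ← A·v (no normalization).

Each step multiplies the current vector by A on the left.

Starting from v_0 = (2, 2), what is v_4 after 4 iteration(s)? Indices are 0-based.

v_0 = (2, 2).
v_1 = A·v_0 = (0, 6).
v_2 = A·v_1 = (-24, 12).
v_3 = A·v_2 = (-144, 0).
v_4 = A·v_3 = (-576, -144).

v_4 = (-576, -144)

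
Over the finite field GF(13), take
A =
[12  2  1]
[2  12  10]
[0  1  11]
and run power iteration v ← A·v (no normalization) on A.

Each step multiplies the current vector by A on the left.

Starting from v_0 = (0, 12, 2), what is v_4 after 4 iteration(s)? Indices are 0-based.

v_0 = (0, 12, 2).
v_1 = A·v_0 = (0, 8, 8).
v_2 = A·v_1 = (11, 7, 5).
v_3 = A·v_2 = (8, 0, 10).
v_4 = A·v_3 = (2, 12, 6).

v_4 = (2, 12, 6)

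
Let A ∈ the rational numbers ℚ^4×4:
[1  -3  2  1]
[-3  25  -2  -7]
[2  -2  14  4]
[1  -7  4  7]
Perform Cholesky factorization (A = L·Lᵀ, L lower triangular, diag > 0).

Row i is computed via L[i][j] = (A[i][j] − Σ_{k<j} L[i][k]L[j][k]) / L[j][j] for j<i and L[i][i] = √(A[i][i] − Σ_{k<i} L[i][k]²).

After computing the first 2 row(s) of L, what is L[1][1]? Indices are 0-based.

Step 1: L[0][0] = √(1) = 1.
  L[1][0] = (-3) / L[0][0] = -3.
Step 2: L[1][1] = √(16) = 4.

L[1][1] = 4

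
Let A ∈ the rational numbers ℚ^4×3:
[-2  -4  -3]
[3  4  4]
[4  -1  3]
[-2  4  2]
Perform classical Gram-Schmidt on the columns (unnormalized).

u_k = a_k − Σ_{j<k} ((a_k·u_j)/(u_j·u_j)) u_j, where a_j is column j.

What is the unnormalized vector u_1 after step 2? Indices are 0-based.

u_1 = (-116/33, 36/11, -65/33, 148/33)

Step 1: u_0 = a_0 = (-2, 3, 4, -2).
Step 2: u_1 = a_1 − (8/33)·u_0 = (-116/33, 36/11, -65/33, 148/33).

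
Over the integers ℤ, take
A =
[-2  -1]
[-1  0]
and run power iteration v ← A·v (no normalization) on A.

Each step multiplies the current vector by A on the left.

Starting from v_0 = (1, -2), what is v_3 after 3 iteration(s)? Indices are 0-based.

v_3 = (-2, -1)

v_0 = (1, -2).
v_1 = A·v_0 = (0, -1).
v_2 = A·v_1 = (1, 0).
v_3 = A·v_2 = (-2, -1).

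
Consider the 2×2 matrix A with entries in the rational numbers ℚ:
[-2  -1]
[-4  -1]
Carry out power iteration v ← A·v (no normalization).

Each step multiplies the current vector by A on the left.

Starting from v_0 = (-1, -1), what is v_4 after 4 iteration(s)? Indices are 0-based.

v_4 = (-139, -217)

v_0 = (-1, -1).
v_1 = A·v_0 = (3, 5).
v_2 = A·v_1 = (-11, -17).
v_3 = A·v_2 = (39, 61).
v_4 = A·v_3 = (-139, -217).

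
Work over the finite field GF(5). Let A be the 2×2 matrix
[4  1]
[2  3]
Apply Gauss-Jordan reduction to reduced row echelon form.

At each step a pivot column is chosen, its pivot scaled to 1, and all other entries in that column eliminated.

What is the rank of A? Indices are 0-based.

pivot(0,0)=4: scale R0 → (1, 4)
  clear (1,0): R1 −= (2)R0 → (0, 0)
col 1: no nonzero at/below row 1; advance.

rank = 1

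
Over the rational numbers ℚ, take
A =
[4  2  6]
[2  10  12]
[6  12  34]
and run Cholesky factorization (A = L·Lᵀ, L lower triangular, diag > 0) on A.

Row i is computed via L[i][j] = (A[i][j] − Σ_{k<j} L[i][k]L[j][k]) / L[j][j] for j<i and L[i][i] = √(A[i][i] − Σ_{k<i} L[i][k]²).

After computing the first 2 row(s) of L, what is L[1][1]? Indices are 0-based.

Step 1: L[0][0] = √(4) = 2.
  L[1][0] = (2) / L[0][0] = 1.
Step 2: L[1][1] = √(9) = 3.

L[1][1] = 3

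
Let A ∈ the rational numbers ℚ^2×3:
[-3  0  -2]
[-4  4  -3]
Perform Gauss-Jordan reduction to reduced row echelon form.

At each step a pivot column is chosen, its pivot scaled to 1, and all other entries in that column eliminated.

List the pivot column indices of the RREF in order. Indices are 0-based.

[1] R0 /= -3  ⇒  (1, 0, 2/3)
     R1 -= -4·R0  ⇒  (0, 4, -1/3)
[2] R1 /= 4  ⇒  (0, 1, -1/12)

pivot columns: 0, 1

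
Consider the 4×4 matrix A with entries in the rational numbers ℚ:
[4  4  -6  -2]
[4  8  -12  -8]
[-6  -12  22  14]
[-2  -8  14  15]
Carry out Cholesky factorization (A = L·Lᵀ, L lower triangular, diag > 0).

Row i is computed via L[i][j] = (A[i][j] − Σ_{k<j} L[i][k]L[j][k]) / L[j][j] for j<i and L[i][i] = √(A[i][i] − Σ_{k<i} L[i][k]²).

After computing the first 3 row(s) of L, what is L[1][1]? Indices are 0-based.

Step 1: L[0][0] = √(4) = 2.
  L[1][0] = (4) / L[0][0] = 2.
Step 2: L[1][1] = √(4) = 2.
  L[2][0] = (-6) / L[0][0] = -3.
  L[2][1] = (-6) / L[1][1] = -3.
Step 3: L[2][2] = √(4) = 2.

L[1][1] = 2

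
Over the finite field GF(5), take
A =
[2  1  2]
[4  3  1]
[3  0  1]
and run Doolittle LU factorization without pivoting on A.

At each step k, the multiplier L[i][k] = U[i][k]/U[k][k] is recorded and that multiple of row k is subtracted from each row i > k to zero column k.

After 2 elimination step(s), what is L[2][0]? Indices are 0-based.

L[2][0] = 4

Step 1: pivot at (0,0) is 2.
  row1 ← row1 − (2)·row0  ⇒  L[1][0]=2, U row1=(0, 1, 2)
  row2 ← row2 − (4)·row0  ⇒  L[2][0]=4, U row2=(0, 1, 3)
Step 2: pivot at (1,1) is 1.
  row2 ← row2 − (1)·row1  ⇒  L[2][1]=1, U row2=(0, 0, 1)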